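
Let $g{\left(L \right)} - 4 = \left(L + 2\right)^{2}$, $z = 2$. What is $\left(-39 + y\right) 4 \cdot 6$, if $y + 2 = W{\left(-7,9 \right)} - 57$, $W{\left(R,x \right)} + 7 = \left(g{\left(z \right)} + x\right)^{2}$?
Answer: $17664$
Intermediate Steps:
$g{\left(L \right)} = 4 + \left(2 + L\right)^{2}$ ($g{\left(L \right)} = 4 + \left(L + 2\right)^{2} = 4 + \left(2 + L\right)^{2}$)
$W{\left(R,x \right)} = -7 + \left(20 + x\right)^{2}$ ($W{\left(R,x \right)} = -7 + \left(\left(4 + \left(2 + 2\right)^{2}\right) + x\right)^{2} = -7 + \left(\left(4 + 4^{2}\right) + x\right)^{2} = -7 + \left(\left(4 + 16\right) + x\right)^{2} = -7 + \left(20 + x\right)^{2}$)
$y = 775$ ($y = -2 - \left(64 - \left(20 + 9\right)^{2}\right) = -2 - \left(64 - 841\right) = -2 + \left(\left(-7 + 841\right) - 57\right) = -2 + \left(834 - 57\right) = -2 + 777 = 775$)
$\left(-39 + y\right) 4 \cdot 6 = \left(-39 + 775\right) 4 \cdot 6 = 736 \cdot 24 = 17664$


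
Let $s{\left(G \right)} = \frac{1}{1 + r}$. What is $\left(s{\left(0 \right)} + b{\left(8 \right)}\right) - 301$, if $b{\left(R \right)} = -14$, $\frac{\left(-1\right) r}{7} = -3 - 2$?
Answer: $- \frac{11339}{36} \approx -314.97$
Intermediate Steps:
$r = 35$ ($r = - 7 \left(-3 - 2\right) = \left(-7\right) \left(-5\right) = 35$)
$s{\left(G \right)} = \frac{1}{36}$ ($s{\left(G \right)} = \frac{1}{1 + 35} = \frac{1}{36}$)
$\left(s{\left(0 \right)} + b{\left(8 \right)}\right) - 301 = \left(\frac{1}{36} - 14\right) - 301 = - \frac{503}{36} - 301 = - \frac{11339}{36}$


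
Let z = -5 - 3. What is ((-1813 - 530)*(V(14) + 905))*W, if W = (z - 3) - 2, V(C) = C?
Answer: 27991821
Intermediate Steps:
z = -8
W = -13 (W = (-8 - 3) - 2 = -11 - 2 = -13)
((-1813 - 530)*(V(14) + 905))*W = ((-1813 - 530)*(14 + 905))*(-13) = -2343*919*(-13) = -2153217*(-13) = 27991821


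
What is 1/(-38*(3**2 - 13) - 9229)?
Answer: -1/9077 ≈ -0.00011017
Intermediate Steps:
1/(-38*(3**2 - 13) - 9229) = 1/(-38*(9 - 13) - 9229) = 1/(-38*(-4) - 9229) = 1/(152 - 9229) = 1/(-9077) = -1/9077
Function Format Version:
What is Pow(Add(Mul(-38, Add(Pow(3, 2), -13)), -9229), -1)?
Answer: Rational(-1, 9077) ≈ -0.00011017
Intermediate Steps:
Pow(Add(Mul(-38, Add(Pow(3, 2), -13)), -9229), -1) = Pow(Add(Mul(-38, Add(9, -13)), -9229), -1) = Pow(Add(Mul(-38, -4), -9229), -1) = Pow(Add(152, -9229), -1) = Pow(-9077, -1) = Rational(-1, 9077)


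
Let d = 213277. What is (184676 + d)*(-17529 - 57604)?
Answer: -29899402749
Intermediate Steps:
(184676 + d)*(-17529 - 57604) = (184676 + 213277)*(-17529 - 57604) = 397953*(-75133) = -29899402749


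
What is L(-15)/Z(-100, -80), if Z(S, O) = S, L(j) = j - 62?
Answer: 77/100 ≈ 0.77000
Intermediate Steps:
L(j) = -62 + j
L(-15)/Z(-100, -80) = (-62 - 15)/(-100) = -77*(-1/100) = 77/100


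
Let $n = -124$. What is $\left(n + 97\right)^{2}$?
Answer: $729$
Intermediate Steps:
$\left(n + 97\right)^{2} = \left(-124 + 97\right)^{2} = \left(-27\right)^{2} = 729$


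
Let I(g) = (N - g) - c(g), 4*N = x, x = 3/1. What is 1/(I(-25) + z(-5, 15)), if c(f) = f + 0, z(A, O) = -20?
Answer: 4/123 ≈ 0.032520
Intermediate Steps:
x = 3 (x = 3*1 = 3)
N = 3/4 (N = (1/4)*3 = 3/4 ≈ 0.75000)
c(f) = f
I(g) = 3/4 - 2*g (I(g) = (3/4 - g) - g = 3/4 - 2*g)
1/(I(-25) + z(-5, 15)) = 1/((3/4 - 2*(-25)) - 20) = 1/((3/4 + 50) - 20) = 1/(203/4 - 20) = 1/(123/4) = 4/123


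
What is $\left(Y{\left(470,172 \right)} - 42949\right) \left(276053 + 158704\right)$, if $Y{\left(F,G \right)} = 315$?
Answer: $-18535429938$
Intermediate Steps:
$\left(Y{\left(470,172 \right)} - 42949\right) \left(276053 + 158704\right) = \left(315 - 42949\right) \left(276053 + 158704\right) = \left(315 - 42949\right) 434757 = \left(-42634\right) 434757 = -18535429938$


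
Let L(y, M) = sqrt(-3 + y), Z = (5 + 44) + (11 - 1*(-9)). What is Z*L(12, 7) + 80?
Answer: 287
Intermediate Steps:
Z = 69 (Z = 49 + (11 + 9) = 49 + 20 = 69)
Z*L(12, 7) + 80 = 69*sqrt(-3 + 12) + 80 = 69*sqrt(9) + 80 = 69*3 + 80 = 207 + 80 = 287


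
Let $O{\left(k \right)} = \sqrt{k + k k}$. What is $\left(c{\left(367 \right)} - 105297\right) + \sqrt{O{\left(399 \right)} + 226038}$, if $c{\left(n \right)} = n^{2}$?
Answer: $29392 + \sqrt{226038 + 20 \sqrt{399}} \approx 29868.0$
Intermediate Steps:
$O{\left(k \right)} = \sqrt{k + k^{2}}$
$\left(c{\left(367 \right)} - 105297\right) + \sqrt{O{\left(399 \right)} + 226038} = \left(367^{2} - 105297\right) + \sqrt{\sqrt{399 \left(1 + 399\right)} + 226038} = \left(134689 - 105297\right) + \sqrt{\sqrt{399 \cdot 400} + 226038} = 29392 + \sqrt{\sqrt{159600} + 226038} = 29392 + \sqrt{20 \sqrt{399} + 226038} = 29392 + \sqrt{226038 + 20 \sqrt{399}}$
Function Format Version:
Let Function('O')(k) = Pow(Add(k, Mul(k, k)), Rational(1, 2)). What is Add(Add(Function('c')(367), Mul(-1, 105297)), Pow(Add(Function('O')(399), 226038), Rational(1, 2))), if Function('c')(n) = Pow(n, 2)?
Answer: Add(29392, Pow(Add(226038, Mul(20, Pow(399, Rational(1, 2)))), Rational(1, 2))) ≈ 29868.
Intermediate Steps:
Function('O')(k) = Pow(Add(k, Pow(k, 2)), Rational(1, 2))
Add(Add(Function('c')(367), Mul(-1, 105297)), Pow(Add(Function('O')(399), 226038), Rational(1, 2))) = Add(Add(Pow(367, 2), Mul(-1, 105297)), Pow(Add(Pow(Mul(399, Add(1, 399)), Rational(1, 2)), 226038), Rational(1, 2))) = Add(Add(134689, -105297), Pow(Add(Pow(Mul(399, 400), Rational(1, 2)), 226038), Rational(1, 2))) = Add(29392, Pow(Add(Pow(159600, Rational(1, 2)), 226038), Rational(1, 2))) = Add(29392, Pow(Add(Mul(20, Pow(399, Rational(1, 2))), 226038), Rational(1, 2))) = Add(29392, Pow(Add(226038, Mul(20, Pow(399, Rational(1, 2)))), Rational(1, 2)))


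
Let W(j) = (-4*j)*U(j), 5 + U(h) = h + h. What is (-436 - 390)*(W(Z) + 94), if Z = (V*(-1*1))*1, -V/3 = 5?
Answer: 1161356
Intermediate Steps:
U(h) = -5 + 2*h (U(h) = -5 + (h + h) = -5 + 2*h)
V = -15 (V = -3*5 = -15)
Z = 15 (Z = -(-15)*1 = -15*(-1)*1 = 15*1 = 15)
W(j) = -4*j*(-5 + 2*j) (W(j) = (-4*j)*(-5 + 2*j) = -4*j*(-5 + 2*j))
(-436 - 390)*(W(Z) + 94) = (-436 - 390)*(4*15*(5 - 2*15) + 94) = -826*(4*15*(5 - 30) + 94) = -826*(4*15*(-25) + 94) = -826*(-1500 + 94) = -826*(-1406) = 1161356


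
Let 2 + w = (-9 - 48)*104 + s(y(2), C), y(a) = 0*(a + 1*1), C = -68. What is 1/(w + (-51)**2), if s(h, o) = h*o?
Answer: -1/3329 ≈ -0.00030039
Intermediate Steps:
y(a) = 0 (y(a) = 0*(a + 1) = 0*(1 + a) = 0)
w = -5930 (w = -2 + ((-9 - 48)*104 + 0*(-68)) = -2 + (-57*104 + 0) = -2 + (-5928 + 0) = -2 - 5928 = -5930)
1/(w + (-51)**2) = 1/(-5930 + (-51)**2) = 1/(-5930 + 2601) = 1/(-3329) = -1/3329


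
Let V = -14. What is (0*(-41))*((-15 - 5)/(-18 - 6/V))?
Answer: 0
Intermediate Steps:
(0*(-41))*((-15 - 5)/(-18 - 6/V)) = (0*(-41))*((-15 - 5)/(-18 - 6/(-14))) = 0*(-20/(-18 - 6*(-1/14))) = 0*(-20/(-18 + 3/7)) = 0*(-20/(-123/7)) = 0*(-20*(-7/123)) = 0*(140/123) = 0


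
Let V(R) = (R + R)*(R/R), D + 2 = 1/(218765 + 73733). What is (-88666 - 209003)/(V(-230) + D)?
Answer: 87067587162/135134075 ≈ 644.30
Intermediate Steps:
D = -584995/292498 (D = -2 + 1/(218765 + 73733) = -2 + 1/292498 = -584995/292498 ≈ -2.0000)
V(R) = 2*R (V(R) = (2*R)*1 = 2*R)
(-88666 - 209003)/(V(-230) + D) = (-88666 - 209003)/(2*(-230) - 584995/292498) = -297669/(-460 - 584995/292498) = -297669/(-135134075/292498) = -297669*(-292498/135134075) = 87067587162/135134075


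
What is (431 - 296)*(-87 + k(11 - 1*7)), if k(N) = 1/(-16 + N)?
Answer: -47025/4 ≈ -11756.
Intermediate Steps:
(431 - 296)*(-87 + k(11 - 1*7)) = (431 - 296)*(-87 + 1/(-16 + (11 - 1*7))) = 135*(-87 + 1/(-16 + (11 - 7))) = 135*(-87 + 1/(-16 + 4)) = 135*(-87 + 1/(-12)) = 135*(-87 - 1/12) = 135*(-1045/12) = -47025/4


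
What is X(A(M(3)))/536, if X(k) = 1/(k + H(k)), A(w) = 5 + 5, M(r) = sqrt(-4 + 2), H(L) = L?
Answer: 1/10720 ≈ 9.3284e-5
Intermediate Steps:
M(r) = I*sqrt(2) (M(r) = sqrt(-2) = I*sqrt(2))
A(w) = 10
X(k) = 1/(2*k) (X(k) = 1/(k + k) = 1/(2*k))
X(A(M(3)))/536 = ((1/2)/10)/536 = ((1/2)*(1/10))*(1/536) = (1/20)*(1/536) = 1/10720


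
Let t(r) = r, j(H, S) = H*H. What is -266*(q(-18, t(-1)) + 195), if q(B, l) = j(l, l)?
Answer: -52136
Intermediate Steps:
j(H, S) = H²
q(B, l) = l²
-266*(q(-18, t(-1)) + 195) = -266*((-1)² + 195) = -266*(1 + 195) = -266*196 = -52136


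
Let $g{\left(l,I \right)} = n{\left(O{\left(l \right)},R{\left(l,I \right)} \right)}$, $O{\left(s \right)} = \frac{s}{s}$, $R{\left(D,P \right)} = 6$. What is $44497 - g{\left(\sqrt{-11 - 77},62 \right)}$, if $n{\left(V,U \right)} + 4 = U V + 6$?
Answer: $44489$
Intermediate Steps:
$O{\left(s \right)} = 1$
$n{\left(V,U \right)} = 2 + U V$ ($n{\left(V,U \right)} = -4 + \left(U V + 6\right) = -4 + \left(6 + U V\right) = 2 + U V$)
$g{\left(l,I \right)} = 8$ ($g{\left(l,I \right)} = 2 + 6 \cdot 1 = 2 + 6 = 8$)
$44497 - g{\left(\sqrt{-11 - 77},62 \right)} = 44497 - 8 = 44489$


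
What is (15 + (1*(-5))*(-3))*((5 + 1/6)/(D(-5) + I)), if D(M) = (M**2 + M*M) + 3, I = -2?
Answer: 155/51 ≈ 3.0392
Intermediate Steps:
D(M) = 3 + 2*M**2 (D(M) = (M**2 + M**2) + 3 = 2*M**2 + 3 = 3 + 2*M**2)
(15 + (1*(-5))*(-3))*((5 + 1/6)/(D(-5) + I)) = (15 + (1*(-5))*(-3))*((5 + 1/6)/((3 + 2*(-5)**2) - 2)) = (15 - 5*(-3))*((5 + 1/6)/((3 + 2*25) - 2)) = (15 + 15)*(31/(6*((3 + 50) - 2))) = 30*(31/(6*(53 - 2))) = 30*((31/6)/51) = 30*((31/6)*(1/51)) = 30*(31/306) = 155/51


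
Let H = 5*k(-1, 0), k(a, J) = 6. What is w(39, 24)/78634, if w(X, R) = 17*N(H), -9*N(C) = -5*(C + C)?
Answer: 850/117951 ≈ 0.0072064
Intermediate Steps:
H = 30 (H = 5*6 = 30)
N(C) = 10*C/9 (N(C) = -(-5)*(C + C)/9 = -(-5)*2*C/9 = -(-10)*C/9 = 10*C/9)
w(X, R) = 1700/3 (w(X, R) = 17*((10/9)*30) = 17*(100/3) = 1700/3)
w(39, 24)/78634 = (1700/3)/78634 = (1700/3)*(1/78634) = 850/117951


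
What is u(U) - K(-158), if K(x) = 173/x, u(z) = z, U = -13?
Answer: -1881/158 ≈ -11.905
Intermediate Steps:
u(U) - K(-158) = -13 - 173/(-158) = -13 - 173*(-1)/158 = -13 - 1*(-173/158) = -13 + 173/158 = -1881/158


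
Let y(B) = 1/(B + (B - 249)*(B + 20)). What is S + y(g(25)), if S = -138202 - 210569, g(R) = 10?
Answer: -2497200361/7160 ≈ -3.4877e+5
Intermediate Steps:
y(B) = 1/(B + (-249 + B)*(20 + B))
S = -348771
S + y(g(25)) = -348771 + 1/(-4980 + 10**2 - 228*10) = -348771 + 1/(-4980 + 100 - 2280) = -348771 + 1/(-7160) = -348771 - 1/7160 = -2497200361/7160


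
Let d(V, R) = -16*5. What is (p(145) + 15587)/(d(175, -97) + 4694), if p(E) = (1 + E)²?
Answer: 12301/1538 ≈ 7.9980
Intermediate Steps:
d(V, R) = -80
(p(145) + 15587)/(d(175, -97) + 4694) = ((1 + 145)² + 15587)/(-80 + 4694) = (146² + 15587)/4614 = (21316 + 15587)*(1/4614) = 36903*(1/4614) = 12301/1538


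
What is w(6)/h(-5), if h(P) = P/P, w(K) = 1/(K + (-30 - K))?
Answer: -1/30 ≈ -0.033333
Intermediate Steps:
w(K) = -1/30 (w(K) = 1/(-30) = -1/30)
h(P) = 1
w(6)/h(-5) = -1/30/1 = -1/30*1 = -1/30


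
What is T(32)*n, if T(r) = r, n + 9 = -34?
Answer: -1376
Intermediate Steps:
n = -43 (n = -9 - 34 = -43)
T(32)*n = 32*(-43) = -1376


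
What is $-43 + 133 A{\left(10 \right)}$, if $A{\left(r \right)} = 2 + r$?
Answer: $1553$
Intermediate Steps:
$-43 + 133 A{\left(10 \right)} = -43 + 133 \left(2 + 10\right) = -43 + 133 \cdot 12 = -43 + 1596 = 1553$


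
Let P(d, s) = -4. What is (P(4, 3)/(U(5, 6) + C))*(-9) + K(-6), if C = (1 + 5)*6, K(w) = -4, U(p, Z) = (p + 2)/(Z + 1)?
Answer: -112/37 ≈ -3.0270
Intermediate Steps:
U(p, Z) = (2 + p)/(1 + Z)
C = 36 (C = 6*6 = 36)
(P(4, 3)/(U(5, 6) + C))*(-9) + K(-6) = (-4/((2 + 5)/(1 + 6) + 36))*(-9) - 4 = (-4/(7/7 + 36))*(-9) - 4 = (-4/((1/7)*7 + 36))*(-9) - 4 = (-4/(1 + 36))*(-9) - 4 = (-4/37)*(-9) - 4 = ((1/37)*(-4))*(-9) - 4 = -4/37*(-9) - 4 = 36/37 - 4 = -112/37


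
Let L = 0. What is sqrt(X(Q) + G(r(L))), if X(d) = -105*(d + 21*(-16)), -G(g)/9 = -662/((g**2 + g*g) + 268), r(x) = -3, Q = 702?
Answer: 3*I*sqrt(87269897)/143 ≈ 195.98*I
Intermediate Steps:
G(g) = 5958/(268 + 2*g**2) (G(g) = -(-5958)/((g**2 + g*g) + 268) = -(-5958)/((g**2 + g**2) + 268) = -(-5958)/(2*g**2 + 268) = -(-5958)/(268 + 2*g**2) = 5958/(268 + 2*g**2))
X(d) = 35280 - 105*d (X(d) = -105*(d - 336) = -105*(-336 + d) = 35280 - 105*d)
sqrt(X(Q) + G(r(L))) = sqrt((35280 - 105*702) + 2979/(134 + (-3)**2)) = sqrt((35280 - 73710) + 2979/(134 + 9)) = sqrt(-38430 + 2979/143) = sqrt(-5492511/143) = 3*I*sqrt(87269897)/143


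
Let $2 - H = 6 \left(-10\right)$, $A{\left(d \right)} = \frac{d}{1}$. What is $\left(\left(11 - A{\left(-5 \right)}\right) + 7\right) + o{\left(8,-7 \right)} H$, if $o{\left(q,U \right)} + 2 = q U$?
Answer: $-3573$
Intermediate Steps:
$A{\left(d \right)} = d$ ($A{\left(d \right)} = d 1 = d$)
$H = 62$ ($H = 2 - 6 \left(-10\right) = 2 - -60 = 2 + 60 = 62$)
$o{\left(q,U \right)} = -2 + U q$ ($o{\left(q,U \right)} = -2 + q U = -2 + U q$)
$\left(\left(11 - A{\left(-5 \right)}\right) + 7\right) + o{\left(8,-7 \right)} H = \left(\left(11 - -5\right) + 7\right) + \left(-2 - 56\right) 62 = \left(\left(11 + 5\right) + 7\right) + \left(-2 - 56\right) 62 = \left(16 + 7\right) - 3596 = 23 - 3596 = -3573$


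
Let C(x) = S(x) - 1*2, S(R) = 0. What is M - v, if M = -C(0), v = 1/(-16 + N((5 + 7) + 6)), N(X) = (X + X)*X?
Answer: 1263/632 ≈ 1.9984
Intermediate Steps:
N(X) = 2*X**2 (N(X) = (2*X)*X = 2*X**2)
C(x) = -2 (C(x) = 0 - 1*2 = 0 - 2 = -2)
v = 1/632 (v = 1/(-16 + 2*((5 + 7) + 6)**2) = 1/(-16 + 2*(12 + 6)**2) = 1/(-16 + 2*18**2) = 1/(-16 + 2*324) = 1/(-16 + 648) = 1/632 ≈ 0.0015823)
M = 2 (M = -1*(-2) = 2)
M - v = 2 - 1*1/632 = 2 - 1/632 = 1263/632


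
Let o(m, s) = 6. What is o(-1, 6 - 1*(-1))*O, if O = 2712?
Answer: 16272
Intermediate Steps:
o(-1, 6 - 1*(-1))*O = 6*2712 = 16272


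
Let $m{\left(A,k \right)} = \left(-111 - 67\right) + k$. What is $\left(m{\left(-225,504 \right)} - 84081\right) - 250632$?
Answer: $-334387$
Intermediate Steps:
$m{\left(A,k \right)} = -178 + k$
$\left(m{\left(-225,504 \right)} - 84081\right) - 250632 = \left(\left(-178 + 504\right) - 84081\right) - 250632 = \left(326 - 84081\right) - 250632 = -83755 - 250632 = -334387$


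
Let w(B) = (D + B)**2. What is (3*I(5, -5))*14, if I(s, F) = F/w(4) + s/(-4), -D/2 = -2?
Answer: -1785/32 ≈ -55.781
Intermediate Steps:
D = 4 (D = -2*(-2) = 4)
w(B) = (4 + B)**2
I(s, F) = -s/4 + F/64 (I(s, F) = F/((4 + 4)**2) + s/(-4) = F/(8**2) + s*(-1/4) = F/64 - s/4 = -s/4 + F/64)
(3*I(5, -5))*14 = (3*(-1/4*5 + (1/64)*(-5)))*14 = (3*(-5/4 - 5/64))*14 = (3*(-85/64))*14 = -255/64*14 = -1785/32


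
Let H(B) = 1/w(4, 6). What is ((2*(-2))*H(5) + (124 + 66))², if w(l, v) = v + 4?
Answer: 898704/25 ≈ 35948.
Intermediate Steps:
w(l, v) = 4 + v
H(B) = ⅒ (H(B) = 1/(4 + 6) = 1/10 = ⅒)
((2*(-2))*H(5) + (124 + 66))² = ((2*(-2))*(⅒) + (124 + 66))² = (-4*⅒ + 190)² = (-⅖ + 190)² = (948/5)² = 898704/25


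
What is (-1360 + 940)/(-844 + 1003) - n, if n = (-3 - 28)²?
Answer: -51073/53 ≈ -963.64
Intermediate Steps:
n = 961 (n = (-31)² = 961)
(-1360 + 940)/(-844 + 1003) - n = (-1360 + 940)/(-844 + 1003) - 1*961 = -420/159 - 961 = -420*1/159 - 961 = -140/53 - 961 = -51073/53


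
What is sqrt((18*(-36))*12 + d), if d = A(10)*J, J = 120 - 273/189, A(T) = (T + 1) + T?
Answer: I*sqrt(47577)/3 ≈ 72.707*I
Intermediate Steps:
A(T) = 1 + 2*T (A(T) = (1 + T) + T = 1 + 2*T)
J = 1067/9 (J = 120 - 273/189 = 120 - 1*13/9 = 120 - 13/9 = 1067/9 ≈ 118.56)
d = 7469/3 (d = (1 + 2*10)*(1067/9) = (1 + 20)*(1067/9) = 21*(1067/9) = 7469/3 ≈ 2489.7)
sqrt((18*(-36))*12 + d) = sqrt((18*(-36))*12 + 7469/3) = sqrt(-648*12 + 7469/3) = sqrt(-7776 + 7469/3) = sqrt(-15859/3) = I*sqrt(47577)/3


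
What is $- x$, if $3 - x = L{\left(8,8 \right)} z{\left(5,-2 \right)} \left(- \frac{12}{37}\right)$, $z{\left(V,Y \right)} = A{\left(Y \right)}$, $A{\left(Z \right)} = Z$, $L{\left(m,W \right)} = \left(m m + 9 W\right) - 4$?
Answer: $\frac{3057}{37} \approx 82.622$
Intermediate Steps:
$L{\left(m,W \right)} = -4 + m^{2} + 9 W$ ($L{\left(m,W \right)} = \left(m^{2} + 9 W\right) - 4 = -4 + m^{2} + 9 W$)
$z{\left(V,Y \right)} = Y$
$x = - \frac{3057}{37}$ ($x = 3 - \left(-4 + 8^{2} + 9 \cdot 8\right) \left(-2\right) \left(- \frac{12}{37}\right) = 3 - \left(-4 + 64 + 72\right) \left(-2\right) \left(\left(-12\right) \frac{1}{37}\right) = 3 - 132 \left(-2\right) \left(- \frac{12}{37}\right) = 3 - \left(-264\right) \left(- \frac{12}{37}\right) = 3 - \frac{3168}{37} = - \frac{3057}{37} \approx -82.622$)
$- x = \left(-1\right) \left(- \frac{3057}{37}\right) = \frac{3057}{37}$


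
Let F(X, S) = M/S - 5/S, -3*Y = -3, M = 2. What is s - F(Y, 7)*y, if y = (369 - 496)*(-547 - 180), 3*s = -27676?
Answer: 637229/21 ≈ 30344.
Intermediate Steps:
s = -27676/3 (s = (⅓)*(-27676) = -27676/3 ≈ -9225.3)
Y = 1 (Y = -⅓*(-3) = 1)
F(X, S) = -3/S (F(X, S) = 2/S - 5/S = -3/S)
y = 92329 (y = -127*(-727) = 92329)
s - F(Y, 7)*y = -27676/3 - (-3/7)*92329 = -27676/3 - (-3*⅐)*92329 = -27676/3 - (-3)*92329/7 = -27676/3 - 1*(-276987/7) = -27676/3 + 276987/7 = 637229/21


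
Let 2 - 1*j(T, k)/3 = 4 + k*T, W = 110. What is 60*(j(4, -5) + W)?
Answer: 9840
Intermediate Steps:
j(T, k) = -6 - 3*T*k (j(T, k) = 6 - 3*(4 + k*T) = 6 - 3*(4 + T*k) = 6 + (-12 - 3*T*k) = -6 - 3*T*k)
60*(j(4, -5) + W) = 60*((-6 - 3*4*(-5)) + 110) = 60*((-6 + 60) + 110) = 60*(54 + 110) = 60*164 = 9840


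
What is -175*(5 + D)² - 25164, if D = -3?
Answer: -25864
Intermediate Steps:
-175*(5 + D)² - 25164 = -175*(5 - 3)² - 25164 = -175*2² - 25164 = -175*4 - 25164 = -700 - 25164 = -25864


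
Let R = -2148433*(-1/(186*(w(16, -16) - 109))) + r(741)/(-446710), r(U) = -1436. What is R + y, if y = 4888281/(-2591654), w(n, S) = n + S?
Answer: -10207559609862748/94643426744295 ≈ -107.85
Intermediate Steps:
w(n, S) = S + n
R = -15478990193/146074170 (R = -2148433*(-1/(186*((-16 + 16) - 109))) - 1436/(-446710) = -2148433*(-1/(186*(0 - 109))) - 1436*(-1/446710) = -2148433/((-109*(-186))) + 718/223355 = -2148433/20274 + 718/223355 = -15478990193/146074170 ≈ -105.97)
y = -4888281/2591654 (y = 4888281*(-1/2591654) = -4888281/2591654 ≈ -1.8862)
R + y = -15478990193/146074170 - 4888281/2591654 = -10207559609862748/94643426744295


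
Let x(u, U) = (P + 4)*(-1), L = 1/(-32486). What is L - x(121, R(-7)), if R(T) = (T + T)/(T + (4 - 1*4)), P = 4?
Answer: 259887/32486 ≈ 8.0000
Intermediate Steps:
R(T) = 2 (R(T) = (2*T)/(T + (4 - 4)) = (2*T)/(T + 0) = (2*T)/T = 2)
L = -1/32486 ≈ -3.0782e-5
x(u, U) = -8 (x(u, U) = (4 + 4)*(-1) = 8*(-1) = -8)
L - x(121, R(-7)) = -1/32486 - 1*(-8) = -1/32486 + 8 = 259887/32486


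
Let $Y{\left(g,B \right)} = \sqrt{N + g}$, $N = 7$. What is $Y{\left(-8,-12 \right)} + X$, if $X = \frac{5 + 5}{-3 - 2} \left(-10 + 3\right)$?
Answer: $14 + i \approx 14.0 + 1.0 i$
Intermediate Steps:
$Y{\left(g,B \right)} = \sqrt{7 + g}$
$X = 14$ ($X = \frac{10}{-5} \left(-7\right) = 10 \left(- \frac{1}{5}\right) \left(-7\right) = \left(-2\right) \left(-7\right) = 14$)
$Y{\left(-8,-12 \right)} + X = \sqrt{7 - 8} + 14 = \sqrt{-1} + 14 = i + 14 = 14 + i$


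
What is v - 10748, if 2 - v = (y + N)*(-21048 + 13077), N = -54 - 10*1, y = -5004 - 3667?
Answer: -69637431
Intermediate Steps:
y = -8671
N = -64 (N = -54 - 10 = -64)
v = -69626683 (v = 2 - (-8671 - 64)*(-21048 + 13077) = 2 - (-8735)*(-7971) = 2 - 1*69626685 = 2 - 69626685 = -69626683)
v - 10748 = -69626683 - 10748 = -69637431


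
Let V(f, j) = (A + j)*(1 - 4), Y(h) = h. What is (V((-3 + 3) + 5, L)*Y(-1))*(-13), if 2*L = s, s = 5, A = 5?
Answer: -585/2 ≈ -292.50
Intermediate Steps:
L = 5/2 (L = (½)*5 = 5/2 ≈ 2.5000)
V(f, j) = -15 - 3*j (V(f, j) = (5 + j)*(1 - 4) = (5 + j)*(-3) = -15 - 3*j)
(V((-3 + 3) + 5, L)*Y(-1))*(-13) = ((-15 - 3*5/2)*(-1))*(-13) = ((-15 - 15/2)*(-1))*(-13) = -45/2*(-1)*(-13) = (45/2)*(-13) = -585/2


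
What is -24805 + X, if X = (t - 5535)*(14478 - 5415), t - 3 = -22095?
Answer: -250408306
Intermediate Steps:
t = -22092 (t = 3 - 22095 = -22092)
X = -250383501 (X = (-22092 - 5535)*(14478 - 5415) = -27627*9063 = -250383501)
-24805 + X = -24805 - 250383501 = -250408306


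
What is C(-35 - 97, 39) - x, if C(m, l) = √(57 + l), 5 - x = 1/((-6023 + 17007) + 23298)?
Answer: -171409/34282 + 4*√6 ≈ 4.7980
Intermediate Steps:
x = 171409/34282 (x = 5 - 1/((-6023 + 17007) + 23298) = 5 - 1/(10984 + 23298) = 5 - 1/34282 = 171409/34282 ≈ 5.0000)
C(-35 - 97, 39) - x = √(57 + 39) - 1*171409/34282 = √96 - 171409/34282 = 4*√6 - 171409/34282 = -171409/34282 + 4*√6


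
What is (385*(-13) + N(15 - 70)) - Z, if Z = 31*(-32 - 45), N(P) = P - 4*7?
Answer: -2701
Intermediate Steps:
N(P) = -28 + P (N(P) = P - 28 = -28 + P)
Z = -2387 (Z = 31*(-77) = -2387)
(385*(-13) + N(15 - 70)) - Z = (385*(-13) + (-28 + (15 - 70))) - 1*(-2387) = (-5005 + (-28 - 55)) + 2387 = (-5005 - 83) + 2387 = -5088 + 2387 = -2701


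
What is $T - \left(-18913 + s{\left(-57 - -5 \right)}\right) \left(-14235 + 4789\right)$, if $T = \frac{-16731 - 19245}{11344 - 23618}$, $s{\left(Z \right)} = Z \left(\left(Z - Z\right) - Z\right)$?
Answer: $- \frac{1253139676946}{6137} \approx -2.0419 \cdot 10^{8}$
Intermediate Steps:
$s{\left(Z \right)} = - Z^{2}$ ($s{\left(Z \right)} = Z \left(0 - Z\right) = Z \left(- Z\right) = - Z^{2}$)
$T = \frac{17988}{6137}$ ($T = - \frac{35976}{-12274} = \left(-35976\right) \left(- \frac{1}{12274}\right) = \frac{17988}{6137} \approx 2.9311$)
$T - \left(-18913 + s{\left(-57 - -5 \right)}\right) \left(-14235 + 4789\right) = \frac{17988}{6137} - \left(-18913 - \left(-57 - -5\right)^{2}\right) \left(-14235 + 4789\right) = \frac{17988}{6137} - \left(-18913 - \left(-57 + 5\right)^{2}\right) \left(-9446\right) = \frac{17988}{6137} - \left(-18913 - \left(-52\right)^{2}\right) \left(-9446\right) = \frac{17988}{6137} - \left(-18913 - 2704\right) \left(-9446\right) = \frac{17988}{6137} - \left(-21617\right) \left(-9446\right) = \frac{17988}{6137} - 204194182 = - \frac{1253139676946}{6137}$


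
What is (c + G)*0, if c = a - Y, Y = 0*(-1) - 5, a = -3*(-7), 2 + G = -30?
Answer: 0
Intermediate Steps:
G = -32 (G = -2 - 30 = -32)
a = 21
Y = -5 (Y = 0 - 5 = -5)
c = 26 (c = 21 - 1*(-5) = 21 + 5 = 26)
(c + G)*0 = (26 - 32)*0 = -6*0 = 0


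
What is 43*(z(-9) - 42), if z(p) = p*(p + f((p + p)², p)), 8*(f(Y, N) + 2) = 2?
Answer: 9417/4 ≈ 2354.3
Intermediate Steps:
f(Y, N) = -7/4 (f(Y, N) = -2 + (⅛)*2 = -2 + ¼ = -7/4)
z(p) = p*(-7/4 + p) (z(p) = p*(p - 7/4) = p*(-7/4 + p))
43*(z(-9) - 42) = 43*((¼)*(-9)*(-7 + 4*(-9)) - 42) = 43*((¼)*(-9)*(-7 - 36) - 42) = 43*((¼)*(-9)*(-43) - 42) = 43*(387/4 - 42) = 43*(219/4) = 9417/4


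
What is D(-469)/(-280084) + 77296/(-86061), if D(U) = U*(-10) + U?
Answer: -3144662335/3443472732 ≈ -0.91322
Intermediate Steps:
D(U) = -9*U (D(U) = -10*U + U = -9*U)
D(-469)/(-280084) + 77296/(-86061) = -9*(-469)/(-280084) + 77296/(-86061) = 4221*(-1/280084) + 77296*(-1/86061) = -603/40012 - 77296/86061 = -3144662335/3443472732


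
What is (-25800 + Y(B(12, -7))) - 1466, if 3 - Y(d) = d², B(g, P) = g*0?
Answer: -27263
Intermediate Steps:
B(g, P) = 0
Y(d) = 3 - d²
(-25800 + Y(B(12, -7))) - 1466 = (-25800 + (3 - 1*0²)) - 1466 = (-25800 + (3 - 1*0)) - 1466 = (-25800 + (3 + 0)) - 1466 = (-25800 + 3) - 1466 = -25797 - 1466 = -27263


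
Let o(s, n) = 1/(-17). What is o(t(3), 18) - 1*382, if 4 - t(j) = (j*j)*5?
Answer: -6495/17 ≈ -382.06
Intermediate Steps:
t(j) = 4 - 5*j² (t(j) = 4 - j*j*5 = 4 - j²*5 = 4 - 5*j²)
o(s, n) = -1/17
o(t(3), 18) - 1*382 = -1/17 - 1*382 = -1/17 - 382 = -6495/17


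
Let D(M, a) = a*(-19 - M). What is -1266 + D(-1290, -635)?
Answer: -808351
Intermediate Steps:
-1266 + D(-1290, -635) = -1266 - 1*(-635)*(19 - 1290) = -1266 - 1*(-635)*(-1271) = -1266 - 807085 = -808351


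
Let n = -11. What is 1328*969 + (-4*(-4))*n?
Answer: 1286656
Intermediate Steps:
1328*969 + (-4*(-4))*n = 1328*969 - 4*(-4)*(-11) = 1286832 + 16*(-11) = 1286832 - 176 = 1286656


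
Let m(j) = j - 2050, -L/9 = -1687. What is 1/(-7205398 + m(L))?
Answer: -1/7192265 ≈ -1.3904e-7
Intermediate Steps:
L = 15183 (L = -9*(-1687) = 15183)
m(j) = -2050 + j
1/(-7205398 + m(L)) = 1/(-7205398 + (-2050 + 15183)) = 1/(-7205398 + 13133) = 1/(-7192265) = -1/7192265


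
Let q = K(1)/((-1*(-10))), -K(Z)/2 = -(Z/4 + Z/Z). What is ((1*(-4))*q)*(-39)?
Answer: 39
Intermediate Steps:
K(Z) = 2 + Z/2 (K(Z) = -(-2)*(Z/4 + Z/Z) = -(-2)*(Z*(¼) + 1) = -(-2)*(Z/4 + 1) = -(-2)*(1 + Z/4) = -2*(-1 - Z/4) = 2 + Z/2)
q = ¼ (q = (2 + (½)*1)/((-1*(-10))) = (2 + ½)/10 = (5/2)*(⅒) = ¼ ≈ 0.25000)
((1*(-4))*q)*(-39) = ((1*(-4))*(¼))*(-39) = -4*¼*(-39) = -1*(-39) = 39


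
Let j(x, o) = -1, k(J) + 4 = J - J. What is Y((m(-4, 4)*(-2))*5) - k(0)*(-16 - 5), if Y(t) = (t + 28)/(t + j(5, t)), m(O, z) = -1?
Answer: -718/9 ≈ -79.778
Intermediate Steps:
k(J) = -4 (k(J) = -4 + (J - J) = -4 + 0 = -4)
Y(t) = (28 + t)/(-1 + t) (Y(t) = (t + 28)/(t - 1) = (28 + t)/(-1 + t))
Y((m(-4, 4)*(-2))*5) - k(0)*(-16 - 5) = (28 - 1*(-2)*5)/(-1 - 1*(-2)*5) - (-4)*(-16 - 5) = (28 + 2*5)/(-1 + 2*5) - (-4)*(-21) = (28 + 10)/(-1 + 10) - 1*84 = 38/9 - 84 = -718/9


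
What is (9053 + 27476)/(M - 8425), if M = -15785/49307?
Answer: -1801135403/415427260 ≈ -4.3356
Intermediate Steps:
M = -15785/49307 (M = -15785*1/49307 = -15785/49307 ≈ -0.32014)
(9053 + 27476)/(M - 8425) = (9053 + 27476)/(-15785/49307 - 8425) = 36529/(-415427260/49307) = 36529*(-49307/415427260) = -1801135403/415427260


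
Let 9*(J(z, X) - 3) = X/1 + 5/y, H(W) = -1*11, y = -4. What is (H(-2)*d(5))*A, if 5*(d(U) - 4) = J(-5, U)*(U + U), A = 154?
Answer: -55055/3 ≈ -18352.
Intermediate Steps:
H(W) = -11
J(z, X) = 103/36 + X/9 (J(z, X) = 3 + (X/1 + 5/(-4))/9 = 3 + (X*1 + 5*(-1/4))/9 = 3 + (X - 5/4)/9 = 3 + (-5/4 + X)/9 = 3 + (-5/36 + X/9) = 103/36 + X/9)
d(U) = 4 + 2*U*(103/36 + U/9)/5 (d(U) = 4 + ((103/36 + U/9)*(U + U))/5 = 4 + ((103/36 + U/9)*(2*U))/5 = 4 + (2*U*(103/36 + U/9))/5 = 4 + 2*U*(103/36 + U/9)/5)
(H(-2)*d(5))*A = -11*(4 + (1/90)*5*(103 + 4*5))*154 = -11*(4 + (1/90)*5*(103 + 20))*154 = -11*(4 + (1/90)*5*123)*154 = -11*(4 + 41/6)*154 = -11*65/6*154 = -715/6*154 = -55055/3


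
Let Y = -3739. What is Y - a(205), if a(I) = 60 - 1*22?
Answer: -3777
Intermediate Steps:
a(I) = 38 (a(I) = 60 - 22 = 38)
Y - a(205) = -3739 - 1*38 = -3739 - 38 = -3777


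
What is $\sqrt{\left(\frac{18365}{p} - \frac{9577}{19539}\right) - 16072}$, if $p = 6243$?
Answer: $\frac{2 i \sqrt{737989187525714735}}{13553553} \approx 126.77 i$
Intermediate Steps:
$\sqrt{\left(\frac{18365}{p} - \frac{9577}{19539}\right) - 16072} = \sqrt{\left(\frac{18365}{6243} - \frac{9577}{19539}\right) - 16072} = \sqrt{\frac{99681508}{40660659} - 16072} = \sqrt{- \frac{653398429940}{40660659}} = \frac{2 i \sqrt{737989187525714735}}{13553553}$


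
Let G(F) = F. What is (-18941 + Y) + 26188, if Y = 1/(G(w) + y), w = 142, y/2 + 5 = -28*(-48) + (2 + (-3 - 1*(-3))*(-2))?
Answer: 20465529/2824 ≈ 7247.0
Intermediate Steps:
y = 2682 (y = -10 + 2*(-28*(-48) + (2 + (-3 - 1*(-3))*(-2))) = -10 + 2*(1344 + (2 + (-3 + 3)*(-2))) = -10 + 2*(1344 + (2 + 0*(-2))) = -10 + 2*(1344 + (2 + 0)) = -10 + 2*(1344 + 2) = -10 + 2*1346 = -10 + 2692 = 2682)
Y = 1/2824 (Y = 1/(142 + 2682) = 1/2824 ≈ 0.00035411)
(-18941 + Y) + 26188 = (-18941 + 1/2824) + 26188 = -53489383/2824 + 26188 = 20465529/2824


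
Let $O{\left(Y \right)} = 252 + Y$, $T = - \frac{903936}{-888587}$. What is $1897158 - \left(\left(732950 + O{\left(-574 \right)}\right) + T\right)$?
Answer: $\frac{1034785315174}{888587} \approx 1.1645 \cdot 10^{6}$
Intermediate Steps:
$T = \frac{903936}{888587}$ ($T = \left(-903936\right) \left(- \frac{1}{888587}\right) = \frac{903936}{888587} \approx 1.0173$)
$1897158 - \left(\left(732950 + O{\left(-574 \right)}\right) + T\right) = 1897158 - \left(\left(732950 + \left(252 - 574\right)\right) + \frac{903936}{888587}\right) = 1897158 - \left(\left(732950 - 322\right) + \frac{903936}{888587}\right) = 1897158 - \left(732628 + \frac{903936}{888587}\right) = 1897158 - \frac{651004620572}{888587} = \frac{1034785315174}{888587}$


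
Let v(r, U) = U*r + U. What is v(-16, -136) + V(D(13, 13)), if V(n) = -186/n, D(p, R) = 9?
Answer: 6058/3 ≈ 2019.3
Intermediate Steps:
v(r, U) = U + U*r
v(-16, -136) + V(D(13, 13)) = -136*(1 - 16) - 186/9 = -136*(-15) - 186*1/9 = 2040 - 62/3 = 6058/3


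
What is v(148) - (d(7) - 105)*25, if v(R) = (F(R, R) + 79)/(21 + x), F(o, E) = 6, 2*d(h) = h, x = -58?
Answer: 187605/74 ≈ 2535.2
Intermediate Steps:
d(h) = h/2
v(R) = -85/37 (v(R) = (6 + 79)/(21 - 58) = 85/(-37) = 85*(-1/37) = -85/37)
v(148) - (d(7) - 105)*25 = -85/37 - ((½)*7 - 105)*25 = -85/37 - (7/2 - 105)*25 = -85/37 - (-203)*25/2 = -85/37 - 1*(-5075/2) = -85/37 + 5075/2 = 187605/74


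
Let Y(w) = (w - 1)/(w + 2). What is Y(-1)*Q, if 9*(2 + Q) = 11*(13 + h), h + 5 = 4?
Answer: -76/3 ≈ -25.333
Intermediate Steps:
h = -1 (h = -5 + 4 = -1)
Q = 38/3 (Q = -2 + (11*(13 - 1))/9 = -2 + (11*12)/9 = -2 + (⅑)*132 = -2 + 44/3 = 38/3 ≈ 12.667)
Y(w) = (-1 + w)/(2 + w)
Y(-1)*Q = ((-1 - 1)/(2 - 1))*(38/3) = (-2/1)*(38/3) = (1*(-2))*(38/3) = -2*38/3 = -76/3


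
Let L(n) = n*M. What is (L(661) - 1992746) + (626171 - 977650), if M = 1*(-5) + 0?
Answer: -2347530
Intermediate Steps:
M = -5 (M = -5 + 0 = -5)
L(n) = -5*n (L(n) = n*(-5) = -5*n)
(L(661) - 1992746) + (626171 - 977650) = (-5*661 - 1992746) + (626171 - 977650) = (-3305 - 1992746) - 351479 = -1996051 - 351479 = -2347530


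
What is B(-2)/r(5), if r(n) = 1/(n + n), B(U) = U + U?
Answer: -40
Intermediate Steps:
B(U) = 2*U
r(n) = 1/(2*n)
B(-2)/r(5) = (2*(-2))/(((½)/5)) = -4/((½)*(⅕)) = -4/⅒ = -4*10 = -40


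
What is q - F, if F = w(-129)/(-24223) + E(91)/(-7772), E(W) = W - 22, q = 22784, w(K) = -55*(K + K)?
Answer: 4289454134371/188261156 ≈ 22785.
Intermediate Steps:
w(K) = -110*K
E(W) = -22 + W
F = -111956067/188261156 (F = -110*(-129)/(-24223) + (-22 + 91)/(-7772) = 14190*(-1/24223) + 69*(-1/7772) = -14190/24223 - 69/7772 = -111956067/188261156 ≈ -0.59468)
q - F = 22784 - 1*(-111956067/188261156) = 22784 + 111956067/188261156 = 4289454134371/188261156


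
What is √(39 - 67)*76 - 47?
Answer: -47 + 152*I*√7 ≈ -47.0 + 402.15*I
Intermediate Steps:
√(39 - 67)*76 - 47 = √(-28)*76 - 47 = (2*I*√7)*76 - 47 = 152*I*√7 - 47 = -47 + 152*I*√7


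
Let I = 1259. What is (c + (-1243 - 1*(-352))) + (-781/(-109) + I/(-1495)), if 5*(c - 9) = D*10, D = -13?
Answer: -146932776/162955 ≈ -901.68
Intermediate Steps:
c = -17 (c = 9 + (-13*10)/5 = 9 + (⅕)*(-130) = 9 - 26 = -17)
(c + (-1243 - 1*(-352))) + (-781/(-109) + I/(-1495)) = (-17 + (-1243 - 1*(-352))) + (-781/(-109) + 1259/(-1495)) = (-17 + (-1243 + 352)) + (-781*(-1/109) + 1259*(-1/1495)) = (-17 - 891) + (781/109 - 1259/1495) = -908 + 1030364/162955 = -146932776/162955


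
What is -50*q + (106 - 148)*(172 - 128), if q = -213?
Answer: 8802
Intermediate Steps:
-50*q + (106 - 148)*(172 - 128) = -50*(-213) + (106 - 148)*(172 - 128) = 10650 - 42*44 = 10650 - 1848 = 8802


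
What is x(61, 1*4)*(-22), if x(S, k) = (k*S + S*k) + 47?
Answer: -11770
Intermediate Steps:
x(S, k) = 47 + 2*S*k (x(S, k) = (S*k + S*k) + 47 = 2*S*k + 47 = 47 + 2*S*k)
x(61, 1*4)*(-22) = (47 + 2*61*(1*4))*(-22) = (47 + 2*61*4)*(-22) = (47 + 488)*(-22) = 535*(-22) = -11770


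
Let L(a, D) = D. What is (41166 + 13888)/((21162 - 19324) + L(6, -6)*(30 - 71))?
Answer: 27527/1042 ≈ 26.417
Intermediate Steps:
(41166 + 13888)/((21162 - 19324) + L(6, -6)*(30 - 71)) = (41166 + 13888)/((21162 - 19324) - 6*(30 - 71)) = 55054/(1838 - 6*(-41)) = 55054/(1838 + 246) = 55054/2084 = 55054*(1/2084) = 27527/1042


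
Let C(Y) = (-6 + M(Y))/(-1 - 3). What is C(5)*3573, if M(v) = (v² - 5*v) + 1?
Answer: 17865/4 ≈ 4466.3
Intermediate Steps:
M(v) = 1 + v² - 5*v
C(Y) = 5/4 - Y²/4 + 5*Y/4 (C(Y) = (-6 + (1 + Y² - 5*Y))/(-1 - 3) = (-5 + Y² - 5*Y)/(-4) = (-5 + Y² - 5*Y)*(-¼) = 5/4 - Y²/4 + 5*Y/4)
C(5)*3573 = (5/4 - ¼*5² + (5/4)*5)*3573 = (5/4 - ¼*25 + 25/4)*3573 = (5/4 - 25/4 + 25/4)*3573 = (5/4)*3573 = 17865/4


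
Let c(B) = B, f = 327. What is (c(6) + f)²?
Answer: 110889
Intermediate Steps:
(c(6) + f)² = (6 + 327)² = 333² = 110889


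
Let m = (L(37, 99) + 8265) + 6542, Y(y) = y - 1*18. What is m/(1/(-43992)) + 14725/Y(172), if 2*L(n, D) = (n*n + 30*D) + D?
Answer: -115347185243/154 ≈ -7.4901e+8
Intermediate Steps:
L(n, D) = n**2/2 + 31*D/2 (L(n, D) = ((n*n + 30*D) + D)/2 = ((n**2 + 30*D) + D)/2 = (n**2 + 31*D)/2 = n**2/2 + 31*D/2)
Y(y) = -18 + y (Y(y) = y - 18 = -18 + y)
m = 17026 (m = (((1/2)*37**2 + (31/2)*99) + 8265) + 6542 = (((1/2)*1369 + 3069/2) + 8265) + 6542 = ((1369/2 + 3069/2) + 8265) + 6542 = (2219 + 8265) + 6542 = 10484 + 6542 = 17026)
m/(1/(-43992)) + 14725/Y(172) = 17026/(1/(-43992)) + 14725/(-18 + 172) = 17026/(-1/43992) + 14725/154 = 17026*(-43992) + 14725*(1/154) = -749007792 + 14725/154 = -115347185243/154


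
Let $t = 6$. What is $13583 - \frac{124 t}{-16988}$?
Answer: $\frac{1860877}{137} \approx 13583.0$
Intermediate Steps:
$13583 - \frac{124 t}{-16988} = 13583 - \frac{124 \cdot 6}{-16988} = 13583 - 744 \left(- \frac{1}{16988}\right) = 13583 - - \frac{6}{137} = 13583 + \frac{6}{137} = \frac{1860877}{137}$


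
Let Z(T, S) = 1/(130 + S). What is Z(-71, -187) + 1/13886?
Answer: -13829/791502 ≈ -0.017472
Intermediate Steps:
Z(-71, -187) + 1/13886 = 1/(130 - 187) + 1/13886 = 1/(-57) + 1/13886 = -1/57 + 1/13886 = -13829/791502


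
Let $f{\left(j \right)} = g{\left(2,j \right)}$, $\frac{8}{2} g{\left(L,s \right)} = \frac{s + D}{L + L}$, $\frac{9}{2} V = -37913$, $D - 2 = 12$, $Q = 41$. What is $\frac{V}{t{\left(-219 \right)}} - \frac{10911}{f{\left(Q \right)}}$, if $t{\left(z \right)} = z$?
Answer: $- \frac{339918866}{108405} \approx -3135.6$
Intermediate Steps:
$D = 14$ ($D = 2 + 12 = 14$)
$V = - \frac{75826}{9}$ ($V = \frac{2}{9} \left(-37913\right) = - \frac{75826}{9} \approx -8425.1$)
$g{\left(L,s \right)} = \frac{14 + s}{8 L}$ ($g{\left(L,s \right)} = \frac{\left(s + 14\right) \frac{1}{L + L}}{4} = \frac{\left(14 + s\right) \frac{1}{2 L}}{4} = \frac{\frac{1}{2} \frac{1}{L} \left(14 + s\right)}{4} = \frac{14 + s}{8 L}$)
$f{\left(j \right)} = \frac{7}{8} + \frac{j}{16}$ ($f{\left(j \right)} = \frac{14 + j}{8 \cdot 2} = \frac{1}{8} \cdot \frac{1}{2} \left(14 + j\right) = \frac{7}{8} + \frac{j}{16}$)
$\frac{V}{t{\left(-219 \right)}} - \frac{10911}{f{\left(Q \right)}} = - \frac{75826}{9 \left(-219\right)} - \frac{10911}{\frac{7}{8} + \frac{1}{16} \cdot 41} = \left(- \frac{75826}{9}\right) \left(- \frac{1}{219}\right) - \frac{10911}{\frac{7}{8} + \frac{41}{16}} = \frac{75826}{1971} - \frac{10911}{\frac{55}{16}} = \frac{75826}{1971} - \frac{174576}{55} = - \frac{339918866}{108405}$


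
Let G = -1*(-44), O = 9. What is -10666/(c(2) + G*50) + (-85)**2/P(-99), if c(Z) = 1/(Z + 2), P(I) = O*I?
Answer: -101600849/7841691 ≈ -12.956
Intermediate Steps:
P(I) = 9*I
G = 44
c(Z) = 1/(2 + Z)
-10666/(c(2) + G*50) + (-85)**2/P(-99) = -10666/(1/(2 + 2) + 44*50) + (-85)**2/((9*(-99))) = -10666/(1/4 + 2200) + 7225/(-891) = -10666/(1/4 + 2200) + 7225*(-1/891) = -10666/8801/4 - 7225/891 = -10666*4/8801 - 7225/891 = -42664/8801 - 7225/891 = -101600849/7841691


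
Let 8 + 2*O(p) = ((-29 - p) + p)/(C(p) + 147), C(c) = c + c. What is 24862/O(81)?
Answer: -15364716/2501 ≈ -6143.4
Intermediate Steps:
C(c) = 2*c
O(p) = -4 - 29/(2*(147 + 2*p)) (O(p) = -4 + (((-29 - p) + p)/(2*p + 147))/2 = -4 + (-29/(147 + 2*p))/2 = -4 - 29/(2*(147 + 2*p)))
24862/O(81) = 24862/(((-1205 - 16*81)/(2*(147 + 2*81)))) = 24862/(((-1205 - 1296)/(2*(147 + 162)))) = 24862/(((½)*(-2501)/309)) = 24862/(((½)*(1/309)*(-2501))) = 24862/(-2501/618) = 24862*(-618/2501) = -15364716/2501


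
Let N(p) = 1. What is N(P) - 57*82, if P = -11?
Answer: -4673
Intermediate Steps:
N(P) - 57*82 = 1 - 57*82 = 1 - 4674 = -4673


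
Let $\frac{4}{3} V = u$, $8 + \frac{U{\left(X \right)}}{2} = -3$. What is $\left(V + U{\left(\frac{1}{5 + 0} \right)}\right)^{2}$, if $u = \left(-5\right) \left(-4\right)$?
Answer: $49$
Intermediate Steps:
$U{\left(X \right)} = -22$ ($U{\left(X \right)} = -16 + 2 \left(-3\right) = -16 - 6 = -22$)
$u = 20$
$V = 15$ ($V = \frac{3}{4} \cdot 20 = 15$)
$\left(V + U{\left(\frac{1}{5 + 0} \right)}\right)^{2} = \left(15 - 22\right)^{2} = \left(-7\right)^{2} = 49$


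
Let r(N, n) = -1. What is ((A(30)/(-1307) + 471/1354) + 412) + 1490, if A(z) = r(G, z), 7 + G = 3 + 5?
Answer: 3366544507/1769678 ≈ 1902.3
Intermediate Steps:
G = 1 (G = -7 + (3 + 5) = -7 + 8 = 1)
A(z) = -1
((A(30)/(-1307) + 471/1354) + 412) + 1490 = ((-1/(-1307) + 471/1354) + 412) + 1490 = ((-1*(-1/1307) + 471*(1/1354)) + 412) + 1490 = ((1/1307 + 471/1354) + 412) + 1490 = (616951/1769678 + 412) + 1490 = 729724287/1769678 + 1490 = 3366544507/1769678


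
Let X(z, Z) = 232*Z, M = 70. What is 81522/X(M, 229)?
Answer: 40761/26564 ≈ 1.5344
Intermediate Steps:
81522/X(M, 229) = 81522/((232*229)) = 81522/53128 = 81522*(1/53128) = 40761/26564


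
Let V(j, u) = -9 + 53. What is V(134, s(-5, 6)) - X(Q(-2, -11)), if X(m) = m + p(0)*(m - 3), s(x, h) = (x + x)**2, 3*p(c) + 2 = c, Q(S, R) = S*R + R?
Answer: 115/3 ≈ 38.333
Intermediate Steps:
Q(S, R) = R + R*S (Q(S, R) = R*S + R = R + R*S)
p(c) = -2/3 + c/3
s(x, h) = 4*x**2 (s(x, h) = (2*x)**2 = 4*x**2)
V(j, u) = 44
X(m) = 2 + m/3 (X(m) = m + (-2/3 + (1/3)*0)*(m - 3) = m + (-2/3 + 0)*(-3 + m) = m - 2*(-3 + m)/3 = m + (2 - 2*m/3) = 2 + m/3)
V(134, s(-5, 6)) - X(Q(-2, -11)) = 44 - (2 + (-11*(1 - 2))/3) = 44 - (2 + (-11*(-1))/3) = 44 - (2 + (1/3)*11) = 44 - (2 + 11/3) = 44 - 1*17/3 = 44 - 17/3 = 115/3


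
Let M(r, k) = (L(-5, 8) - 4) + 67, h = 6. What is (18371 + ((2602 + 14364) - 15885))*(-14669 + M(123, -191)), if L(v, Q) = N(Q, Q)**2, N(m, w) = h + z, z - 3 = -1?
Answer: -282870984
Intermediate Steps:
z = 2 (z = 3 - 1 = 2)
N(m, w) = 8 (N(m, w) = 6 + 2 = 8)
L(v, Q) = 64 (L(v, Q) = 8**2 = 64)
M(r, k) = 127 (M(r, k) = (64 - 4) + 67 = 60 + 67 = 127)
(18371 + ((2602 + 14364) - 15885))*(-14669 + M(123, -191)) = (18371 + ((2602 + 14364) - 15885))*(-14669 + 127) = (18371 + (16966 - 15885))*(-14542) = (18371 + 1081)*(-14542) = 19452*(-14542) = -282870984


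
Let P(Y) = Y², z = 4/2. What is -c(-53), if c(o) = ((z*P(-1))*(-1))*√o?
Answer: 2*I*√53 ≈ 14.56*I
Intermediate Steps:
z = 2 (z = 4*(½) = 2)
c(o) = -2*√o (c(o) = ((2*(-1)²)*(-1))*√o = ((2*1)*(-1))*√o = (2*(-1))*√o = -2*√o)
-c(-53) = -(-2)*√(-53) = -(-2)*I*√53 = 2*I*√53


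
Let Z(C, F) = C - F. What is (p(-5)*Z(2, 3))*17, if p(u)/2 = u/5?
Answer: 34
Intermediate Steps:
p(u) = 2*u/5 (p(u) = 2*(u/5) = 2*u/5)
(p(-5)*Z(2, 3))*17 = (((⅖)*(-5))*(2 - 1*3))*17 = -2*(2 - 3)*17 = -2*(-1)*17 = 2*17 = 34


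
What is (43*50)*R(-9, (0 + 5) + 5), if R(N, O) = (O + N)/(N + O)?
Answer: 2150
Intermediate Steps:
R(N, O) = 1 (R(N, O) = (N + O)/(N + O) = 1)
(43*50)*R(-9, (0 + 5) + 5) = (43*50)*1 = 2150*1 = 2150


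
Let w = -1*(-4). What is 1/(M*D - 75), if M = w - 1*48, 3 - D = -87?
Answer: -1/4035 ≈ -0.00024783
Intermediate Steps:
D = 90 (D = 3 - 1*(-87) = 3 + 87 = 90)
w = 4
M = -44 (M = 4 - 1*48 = 4 - 48 = -44)
1/(M*D - 75) = 1/(-44*90 - 75) = 1/(-3960 - 75) = 1/(-4035) = -1/4035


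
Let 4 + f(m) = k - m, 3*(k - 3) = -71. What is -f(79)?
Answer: 311/3 ≈ 103.67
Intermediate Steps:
k = -62/3 (k = 3 + (1/3)*(-71) = 3 - 71/3 = -62/3 ≈ -20.667)
f(m) = -74/3 - m (f(m) = -4 + (-62/3 - m) = -74/3 - m)
-f(79) = -(-74/3 - 1*79) = -(-74/3 - 79) = -1*(-311/3) = 311/3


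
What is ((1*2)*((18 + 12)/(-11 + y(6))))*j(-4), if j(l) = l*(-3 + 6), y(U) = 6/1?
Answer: 144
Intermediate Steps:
y(U) = 6 (y(U) = 6*1 = 6)
j(l) = 3*l (j(l) = l*3 = 3*l)
((1*2)*((18 + 12)/(-11 + y(6))))*j(-4) = ((1*2)*((18 + 12)/(-11 + 6)))*(3*(-4)) = (2*(30/(-5)))*(-12) = (2*(30*(-1/5)))*(-12) = (2*(-6))*(-12) = -12*(-12) = 144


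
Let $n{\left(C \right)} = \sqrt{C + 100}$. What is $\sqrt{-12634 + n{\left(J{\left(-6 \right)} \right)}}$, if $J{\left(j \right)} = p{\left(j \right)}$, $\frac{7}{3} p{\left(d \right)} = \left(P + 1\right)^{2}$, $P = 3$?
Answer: $\frac{\sqrt{-619066 + 14 \sqrt{1309}}}{7} \approx 112.36 i$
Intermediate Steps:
$p{\left(d \right)} = \frac{48}{7}$ ($p{\left(d \right)} = \frac{3 \left(3 + 1\right)^{2}}{7} = \frac{3 \cdot 4^{2}}{7} = \frac{3}{7} \cdot 16 = \frac{48}{7}$)
$J{\left(j \right)} = \frac{48}{7}$
$n{\left(C \right)} = \sqrt{100 + C}$
$\sqrt{-12634 + n{\left(J{\left(-6 \right)} \right)}} = \sqrt{-12634 + \sqrt{100 + \frac{48}{7}}} = \sqrt{-12634 + \sqrt{\frac{748}{7}}} = \sqrt{-12634 + \frac{2 \sqrt{1309}}{7}}$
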